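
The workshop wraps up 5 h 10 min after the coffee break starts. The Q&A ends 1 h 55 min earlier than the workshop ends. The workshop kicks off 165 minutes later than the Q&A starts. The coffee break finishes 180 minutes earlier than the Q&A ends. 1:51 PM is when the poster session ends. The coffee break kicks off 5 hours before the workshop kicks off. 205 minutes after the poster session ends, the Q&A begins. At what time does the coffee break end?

The Q&A starts at 1:51 PM + 205 min = 5:16 PM.
The workshop starts at 5:16 PM + 165 min = 8:01 PM.
The coffee break starts at 8:01 PM − 300 min = 3:01 PM.
The workshop ends at 3:01 PM + 310 min = 8:11 PM.
The Q&A ends at 8:11 PM − 115 min = 6:16 PM.
The coffee break ends at 6:16 PM − 180 min = 3:16 PM.

3:16 PM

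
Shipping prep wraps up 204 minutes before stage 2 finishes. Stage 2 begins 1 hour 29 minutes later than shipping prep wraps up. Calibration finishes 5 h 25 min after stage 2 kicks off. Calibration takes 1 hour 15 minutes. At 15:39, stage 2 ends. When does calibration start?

Shipping prep ends at 15:39 − 204 min = 12:15.
Stage 2 starts at 12:15 + 89 min = 13:44.
Calibration ends at 13:44 + 325 min = 19:09.
Calibration starts at 19:09 − 75 min = 17:54.

17:54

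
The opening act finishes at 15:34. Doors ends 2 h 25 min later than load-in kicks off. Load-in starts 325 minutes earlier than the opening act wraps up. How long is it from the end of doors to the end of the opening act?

3 hours

Load-in starts at 15:34 − 325 min = 10:09.
Doors ends at 10:09 + 145 min = 12:34.
From 12:34 to 15:34 is 3 hours.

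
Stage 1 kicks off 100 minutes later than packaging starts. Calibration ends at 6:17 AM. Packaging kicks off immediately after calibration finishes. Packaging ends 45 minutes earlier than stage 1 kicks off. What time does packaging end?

7:12 AM

Packaging starts at 6:17 AM.
Stage 1 starts at 6:17 AM + 100 min = 7:57 AM.
Packaging ends at 7:57 AM − 45 min = 7:12 AM.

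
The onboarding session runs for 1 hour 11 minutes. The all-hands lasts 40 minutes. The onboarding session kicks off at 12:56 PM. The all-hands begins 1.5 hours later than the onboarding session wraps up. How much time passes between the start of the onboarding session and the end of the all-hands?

3 h 21 min

The onboarding session ends at 12:56 PM + 71 min = 2:07 PM.
The all-hands starts at 2:07 PM + 90 min = 3:37 PM.
The all-hands ends at 3:37 PM + 40 min = 4:17 PM.
From 12:56 PM to 4:17 PM is 3 h 21 min.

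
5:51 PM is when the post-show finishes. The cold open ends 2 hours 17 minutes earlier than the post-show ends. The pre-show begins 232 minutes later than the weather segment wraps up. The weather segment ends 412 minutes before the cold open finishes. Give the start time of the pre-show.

12:34 PM

The cold open ends at 5:51 PM − 137 min = 3:34 PM.
The weather segment ends at 3:34 PM − 412 min = 8:42 AM.
The pre-show starts at 8:42 AM + 232 min = 12:34 PM.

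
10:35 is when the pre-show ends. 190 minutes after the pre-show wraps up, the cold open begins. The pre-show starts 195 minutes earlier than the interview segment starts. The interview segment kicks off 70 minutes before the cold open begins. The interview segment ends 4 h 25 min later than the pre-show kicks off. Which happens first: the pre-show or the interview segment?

the pre-show

The cold open starts at 10:35 + 190 min = 13:45.
The interview segment starts at 13:45 − 70 min = 12:35.
The pre-show starts at 12:35 − 195 min = 09:20.
The pre-show starts at 09:20 and the interview segment starts at 12:35, so the pre-show is first.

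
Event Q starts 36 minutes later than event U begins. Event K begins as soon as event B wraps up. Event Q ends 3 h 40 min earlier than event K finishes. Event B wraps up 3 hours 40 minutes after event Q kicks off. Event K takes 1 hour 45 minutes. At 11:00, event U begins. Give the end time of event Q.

13:21

Event Q starts at 11:00 + 36 min = 11:36.
Event B ends at 11:36 + 220 min = 15:16.
So event K starts at 15:16.
Event K ends at 15:16 + 105 min = 17:01.
Event Q ends at 17:01 − 220 min = 13:21.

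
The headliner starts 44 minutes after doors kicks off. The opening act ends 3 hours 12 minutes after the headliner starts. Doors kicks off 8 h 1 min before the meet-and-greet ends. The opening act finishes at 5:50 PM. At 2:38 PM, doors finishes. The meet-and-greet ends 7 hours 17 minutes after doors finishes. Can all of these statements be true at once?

Yes

The meet-and-greet ends at 2:38 PM + 437 min = 9:55 PM.
Doors starts at 9:55 PM − 481 min = 1:54 PM.
The headliner starts at 1:54 PM + 44 min = 2:38 PM.
The opening act ends at 2:38 PM + 192 min = 5:50 PM.
That matches the stated 5:50 PM, so the schedule is consistent.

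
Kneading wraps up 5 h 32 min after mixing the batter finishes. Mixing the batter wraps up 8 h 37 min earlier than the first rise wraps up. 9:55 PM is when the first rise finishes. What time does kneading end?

Mixing the batter ends at 9:55 PM − 517 min = 1:18 PM.
Kneading ends at 1:18 PM + 332 min = 6:50 PM.

6:50 PM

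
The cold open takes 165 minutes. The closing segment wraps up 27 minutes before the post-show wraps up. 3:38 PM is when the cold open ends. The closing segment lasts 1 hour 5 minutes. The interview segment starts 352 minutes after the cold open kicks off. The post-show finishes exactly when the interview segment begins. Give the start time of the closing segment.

5:13 PM

The cold open starts at 3:38 PM − 165 min = 12:53 PM.
The interview segment starts at 12:53 PM + 352 min = 6:45 PM.
So the post-show ends at 6:45 PM.
The closing segment ends at 6:45 PM − 27 min = 6:18 PM.
The closing segment starts at 6:18 PM − 65 min = 5:13 PM.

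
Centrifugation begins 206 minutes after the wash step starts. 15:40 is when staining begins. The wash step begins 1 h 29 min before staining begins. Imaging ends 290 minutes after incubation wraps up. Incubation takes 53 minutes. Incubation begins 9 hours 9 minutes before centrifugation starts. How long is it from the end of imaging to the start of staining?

1 hour 29 minutes

The wash step starts at 15:40 − 89 min = 14:11.
Centrifugation starts at 14:11 + 206 min = 17:37.
Incubation starts at 17:37 − 549 min = 08:28.
Incubation ends at 08:28 + 53 min = 09:21.
Imaging ends at 09:21 + 290 min = 14:11.
From 14:11 to 15:40 is 1 hour 29 minutes.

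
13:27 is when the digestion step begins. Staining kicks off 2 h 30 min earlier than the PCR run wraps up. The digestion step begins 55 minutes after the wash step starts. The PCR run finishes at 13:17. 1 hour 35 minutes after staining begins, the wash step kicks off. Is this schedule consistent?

No

Staining starts at 13:17 − 150 min = 10:47.
The wash step starts at 10:47 + 95 min = 12:22.
The digestion step starts at 12:22 + 55 min = 13:17.
But the digestion step is also said to start at 13:27 — a 10-minute conflict.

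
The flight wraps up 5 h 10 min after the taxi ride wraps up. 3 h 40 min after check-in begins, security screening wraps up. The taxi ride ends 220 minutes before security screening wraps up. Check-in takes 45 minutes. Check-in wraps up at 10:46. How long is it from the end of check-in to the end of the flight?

265 minutes

Check-in starts at 10:46 − 45 min = 10:01.
Security screening ends at 10:01 + 220 min = 13:41.
The taxi ride ends at 13:41 − 220 min = 10:01.
The flight ends at 10:01 + 310 min = 15:11.
From 10:46 to 15:11 is 265 minutes.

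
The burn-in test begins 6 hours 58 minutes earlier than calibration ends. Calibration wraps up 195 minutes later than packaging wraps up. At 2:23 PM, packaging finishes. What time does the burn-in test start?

Calibration ends at 2:23 PM + 195 min = 5:38 PM.
The burn-in test starts at 5:38 PM − 418 min = 10:40 AM.

10:40 AM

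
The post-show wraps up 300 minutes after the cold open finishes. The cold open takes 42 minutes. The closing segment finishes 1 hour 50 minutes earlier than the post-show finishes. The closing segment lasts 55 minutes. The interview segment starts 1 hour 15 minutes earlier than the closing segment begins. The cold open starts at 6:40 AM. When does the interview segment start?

8:22 AM

The cold open ends at 6:40 AM + 42 min = 7:22 AM.
The post-show ends at 7:22 AM + 300 min = 12:22 PM.
The closing segment ends at 12:22 PM − 110 min = 10:32 AM.
The closing segment starts at 10:32 AM − 55 min = 9:37 AM.
The interview segment starts at 9:37 AM − 75 min = 8:22 AM.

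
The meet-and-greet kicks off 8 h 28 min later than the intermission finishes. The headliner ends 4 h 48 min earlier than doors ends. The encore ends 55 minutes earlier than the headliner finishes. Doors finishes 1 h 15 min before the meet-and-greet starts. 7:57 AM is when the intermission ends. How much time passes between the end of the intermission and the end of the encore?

1 h 30 min

The meet-and-greet starts at 7:57 AM + 508 min = 4:25 PM.
Doors ends at 4:25 PM − 75 min = 3:10 PM.
The headliner ends at 3:10 PM − 288 min = 10:22 AM.
The encore ends at 10:22 AM − 55 min = 9:27 AM.
From 7:57 AM to 9:27 AM is 1 h 30 min.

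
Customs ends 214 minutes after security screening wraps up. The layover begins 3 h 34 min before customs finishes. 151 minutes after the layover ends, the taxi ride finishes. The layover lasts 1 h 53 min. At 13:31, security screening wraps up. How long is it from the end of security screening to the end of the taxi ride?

264 minutes

Customs ends at 13:31 + 214 min = 17:05.
The layover starts at 17:05 − 214 min = 13:31.
The layover ends at 13:31 + 113 min = 15:24.
The taxi ride ends at 15:24 + 151 min = 17:55.
From 13:31 to 17:55 is 264 minutes.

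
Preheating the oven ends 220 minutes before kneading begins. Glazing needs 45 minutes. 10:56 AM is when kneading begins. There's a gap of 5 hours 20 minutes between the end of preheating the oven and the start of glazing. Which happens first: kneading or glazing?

kneading

Preheating the oven ends at 10:56 AM − 220 min = 7:16 AM.
Glazing starts at 7:16 AM + 320 min = 12:36 PM.
Kneading starts at 10:56 AM and glazing starts at 12:36 PM, so kneading is first.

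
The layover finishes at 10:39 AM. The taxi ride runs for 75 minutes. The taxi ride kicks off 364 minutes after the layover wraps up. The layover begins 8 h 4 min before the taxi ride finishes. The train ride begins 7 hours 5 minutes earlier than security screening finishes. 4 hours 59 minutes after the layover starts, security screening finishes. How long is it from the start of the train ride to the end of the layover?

2 hours 51 minutes

The taxi ride starts at 10:39 AM + 364 min = 4:43 PM.
The taxi ride ends at 4:43 PM + 75 min = 5:58 PM.
The layover starts at 5:58 PM − 484 min = 9:54 AM.
Security screening ends at 9:54 AM + 299 min = 2:53 PM.
The train ride starts at 2:53 PM − 425 min = 7:48 AM.
From 7:48 AM to 10:39 AM is 2 hours 51 minutes.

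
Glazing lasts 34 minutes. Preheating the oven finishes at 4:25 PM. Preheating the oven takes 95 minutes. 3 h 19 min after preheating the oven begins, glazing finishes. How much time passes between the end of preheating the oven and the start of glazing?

Preheating the oven starts at 4:25 PM − 95 min = 2:50 PM.
Glazing ends at 2:50 PM + 199 min = 6:09 PM.
Glazing starts at 6:09 PM − 34 min = 5:35 PM.
From 4:25 PM to 5:35 PM is 70 minutes.

70 minutes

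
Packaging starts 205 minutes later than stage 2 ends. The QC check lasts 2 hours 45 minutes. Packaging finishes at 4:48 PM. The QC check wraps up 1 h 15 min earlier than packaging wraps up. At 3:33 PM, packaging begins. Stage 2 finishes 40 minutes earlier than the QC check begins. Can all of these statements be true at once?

Yes

The QC check ends at 4:48 PM − 75 min = 3:33 PM.
The QC check starts at 3:33 PM − 165 min = 12:48 PM.
Stage 2 ends at 12:48 PM − 40 min = 12:08 PM.
Packaging starts at 12:08 PM + 205 min = 3:33 PM.
That matches the stated 3:33 PM, so the schedule is consistent.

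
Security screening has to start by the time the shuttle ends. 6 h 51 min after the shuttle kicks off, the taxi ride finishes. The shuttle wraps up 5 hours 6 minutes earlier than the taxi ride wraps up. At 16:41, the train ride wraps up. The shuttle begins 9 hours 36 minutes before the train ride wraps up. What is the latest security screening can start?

08:50

The shuttle starts at 16:41 − 576 min = 07:05.
The taxi ride ends at 07:05 + 411 min = 13:56.
The shuttle ends at 13:56 − 306 min = 08:50.
Security screening is bounded by the shuttle, so the latest it can start is 08:50.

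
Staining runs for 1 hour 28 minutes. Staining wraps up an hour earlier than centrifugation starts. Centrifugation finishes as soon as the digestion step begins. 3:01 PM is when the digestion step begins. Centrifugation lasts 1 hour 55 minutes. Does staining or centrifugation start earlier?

staining

Centrifugation ends at 3:01 PM.
Centrifugation starts at 3:01 PM − 115 min = 1:06 PM.
Staining ends at 1:06 PM − 60 min = 12:06 PM.
Staining starts at 12:06 PM − 88 min = 10:38 AM.
Staining starts at 10:38 AM and centrifugation starts at 1:06 PM, so staining is first.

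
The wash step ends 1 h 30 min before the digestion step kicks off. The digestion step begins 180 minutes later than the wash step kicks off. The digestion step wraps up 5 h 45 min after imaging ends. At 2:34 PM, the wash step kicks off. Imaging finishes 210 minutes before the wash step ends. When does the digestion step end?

The digestion step starts at 2:34 PM + 180 min = 5:34 PM.
The wash step ends at 5:34 PM − 90 min = 4:04 PM.
Imaging ends at 4:04 PM − 210 min = 12:34 PM.
The digestion step ends at 12:34 PM + 345 min = 6:19 PM.

6:19 PM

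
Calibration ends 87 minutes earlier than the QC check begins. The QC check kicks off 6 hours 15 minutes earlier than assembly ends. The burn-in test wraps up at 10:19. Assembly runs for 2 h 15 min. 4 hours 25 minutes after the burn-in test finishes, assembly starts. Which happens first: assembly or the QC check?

Assembly starts at 10:19 + 265 min = 14:44.
Assembly ends at 14:44 + 135 min = 16:59.
The QC check starts at 16:59 − 375 min = 10:44.
Assembly starts at 14:44 and the QC check starts at 10:44, so the QC check is first.

the QC check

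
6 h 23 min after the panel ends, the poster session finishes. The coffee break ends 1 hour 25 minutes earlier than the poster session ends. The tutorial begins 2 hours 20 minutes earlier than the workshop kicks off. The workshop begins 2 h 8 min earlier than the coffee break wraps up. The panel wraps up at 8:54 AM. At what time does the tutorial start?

9:24 AM

The poster session ends at 8:54 AM + 383 min = 3:17 PM.
The coffee break ends at 3:17 PM − 85 min = 1:52 PM.
The workshop starts at 1:52 PM − 128 min = 11:44 AM.
The tutorial starts at 11:44 AM − 140 min = 9:24 AM.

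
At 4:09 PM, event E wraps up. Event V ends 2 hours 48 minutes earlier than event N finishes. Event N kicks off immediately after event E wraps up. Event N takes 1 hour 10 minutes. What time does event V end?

2:31 PM

Event N starts at 4:09 PM.
Event N ends at 4:09 PM + 70 min = 5:19 PM.
Event V ends at 5:19 PM − 168 min = 2:31 PM.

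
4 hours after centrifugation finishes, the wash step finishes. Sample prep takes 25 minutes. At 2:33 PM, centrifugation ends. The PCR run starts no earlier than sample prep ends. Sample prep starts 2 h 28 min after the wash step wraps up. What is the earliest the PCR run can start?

The wash step ends at 2:33 PM + 240 min = 6:33 PM.
Sample prep starts at 6:33 PM + 148 min = 9:01 PM.
Sample prep ends at 9:01 PM + 25 min = 9:26 PM.
The PCR run is bounded by sample prep, so the earliest it can start is 9:26 PM.

9:26 PM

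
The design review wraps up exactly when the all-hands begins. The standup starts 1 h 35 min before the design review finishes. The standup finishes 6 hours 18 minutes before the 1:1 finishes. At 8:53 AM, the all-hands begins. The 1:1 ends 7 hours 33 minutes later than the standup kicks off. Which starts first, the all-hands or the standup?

The design review ends at 8:53 AM.
The standup starts at 8:53 AM − 95 min = 7:18 AM.
The all-hands starts at 8:53 AM and the standup starts at 7:18 AM, so the standup is first.

the standup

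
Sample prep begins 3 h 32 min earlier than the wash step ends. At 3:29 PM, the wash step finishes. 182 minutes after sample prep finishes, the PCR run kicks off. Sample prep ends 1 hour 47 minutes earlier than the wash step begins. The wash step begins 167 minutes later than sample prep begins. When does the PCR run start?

3:59 PM

Sample prep starts at 3:29 PM − 212 min = 11:57 AM.
The wash step starts at 11:57 AM + 167 min = 2:44 PM.
Sample prep ends at 2:44 PM − 107 min = 12:57 PM.
The PCR run starts at 12:57 PM + 182 min = 3:59 PM.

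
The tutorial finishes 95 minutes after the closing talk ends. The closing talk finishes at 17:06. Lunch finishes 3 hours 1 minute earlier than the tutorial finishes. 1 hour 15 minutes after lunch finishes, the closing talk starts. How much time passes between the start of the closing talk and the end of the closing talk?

11 minutes

The tutorial ends at 17:06 + 95 min = 18:41.
Lunch ends at 18:41 − 181 min = 15:40.
The closing talk starts at 15:40 + 75 min = 16:55.
From 16:55 to 17:06 is 11 minutes.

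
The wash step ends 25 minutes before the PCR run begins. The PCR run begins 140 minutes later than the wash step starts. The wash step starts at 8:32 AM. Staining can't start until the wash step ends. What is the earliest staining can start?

The PCR run starts at 8:32 AM + 140 min = 10:52 AM.
The wash step ends at 10:52 AM − 25 min = 10:27 AM.
Staining is bounded by the wash step, so the earliest it can start is 10:27 AM.

10:27 AM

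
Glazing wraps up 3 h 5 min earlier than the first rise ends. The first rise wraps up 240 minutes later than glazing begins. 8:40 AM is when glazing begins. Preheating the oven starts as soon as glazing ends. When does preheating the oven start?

9:35 AM

The first rise ends at 8:40 AM + 240 min = 12:40 PM.
Glazing ends at 12:40 PM − 185 min = 9:35 AM.
So preheating the oven starts at 9:35 AM.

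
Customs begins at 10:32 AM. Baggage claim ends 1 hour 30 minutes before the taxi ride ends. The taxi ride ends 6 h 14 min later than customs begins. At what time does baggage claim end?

The taxi ride ends at 10:32 AM + 374 min = 4:46 PM.
Baggage claim ends at 4:46 PM − 90 min = 3:16 PM.

3:16 PM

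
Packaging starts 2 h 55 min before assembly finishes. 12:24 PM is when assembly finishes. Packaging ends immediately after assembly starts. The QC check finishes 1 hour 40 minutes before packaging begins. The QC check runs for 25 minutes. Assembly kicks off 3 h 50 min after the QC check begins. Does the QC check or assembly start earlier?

the QC check

Packaging starts at 12:24 PM − 175 min = 9:29 AM.
The QC check ends at 9:29 AM − 100 min = 7:49 AM.
The QC check starts at 7:49 AM − 25 min = 7:24 AM.
Assembly starts at 7:24 AM + 230 min = 11:14 AM.
The QC check starts at 7:24 AM and assembly starts at 11:14 AM, so the QC check is first.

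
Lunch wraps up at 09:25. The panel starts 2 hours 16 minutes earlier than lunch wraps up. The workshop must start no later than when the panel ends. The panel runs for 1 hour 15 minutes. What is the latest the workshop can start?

The panel starts at 09:25 − 136 min = 07:09.
The panel ends at 07:09 + 75 min = 08:24.
The workshop is bounded by the panel, so the latest it can start is 08:24.

08:24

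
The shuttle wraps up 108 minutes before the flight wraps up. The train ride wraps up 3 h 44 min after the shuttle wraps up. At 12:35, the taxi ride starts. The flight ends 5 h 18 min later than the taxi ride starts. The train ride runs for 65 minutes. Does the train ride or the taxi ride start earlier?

The flight ends at 12:35 + 318 min = 17:53.
The shuttle ends at 17:53 − 108 min = 16:05.
The train ride ends at 16:05 + 224 min = 19:49.
The train ride starts at 19:49 − 65 min = 18:44.
The train ride starts at 18:44 and the taxi ride starts at 12:35, so the taxi ride is first.

the taxi ride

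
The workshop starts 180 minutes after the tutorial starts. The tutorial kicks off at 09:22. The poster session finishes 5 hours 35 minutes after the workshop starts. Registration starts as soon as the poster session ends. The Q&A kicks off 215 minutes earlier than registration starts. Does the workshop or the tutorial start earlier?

the tutorial

The workshop starts at 09:22 + 180 min = 12:22.
The workshop starts at 12:22 and the tutorial starts at 09:22, so the tutorial is first.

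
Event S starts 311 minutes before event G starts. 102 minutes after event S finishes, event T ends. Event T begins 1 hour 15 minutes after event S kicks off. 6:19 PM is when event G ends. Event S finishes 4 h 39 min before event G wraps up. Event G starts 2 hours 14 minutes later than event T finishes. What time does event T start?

1:40 PM

Event S ends at 6:19 PM − 279 min = 1:40 PM.
Event T ends at 1:40 PM + 102 min = 3:22 PM.
Event G starts at 3:22 PM + 134 min = 5:36 PM.
Event S starts at 5:36 PM − 311 min = 12:25 PM.
Event T starts at 12:25 PM + 75 min = 1:40 PM.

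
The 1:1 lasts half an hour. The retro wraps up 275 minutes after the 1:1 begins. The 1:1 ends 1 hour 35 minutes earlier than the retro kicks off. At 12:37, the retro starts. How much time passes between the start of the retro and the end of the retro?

150 minutes

The 1:1 ends at 12:37 − 95 min = 11:02.
The 1:1 starts at 11:02 − 30 min = 10:32.
The retro ends at 10:32 + 275 min = 15:07.
From 12:37 to 15:07 is 150 minutes.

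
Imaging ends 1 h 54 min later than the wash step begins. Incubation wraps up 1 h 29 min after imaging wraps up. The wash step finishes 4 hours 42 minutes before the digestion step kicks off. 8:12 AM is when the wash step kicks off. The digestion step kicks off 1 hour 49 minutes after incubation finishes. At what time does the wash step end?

Imaging ends at 8:12 AM + 114 min = 10:06 AM.
Incubation ends at 10:06 AM + 89 min = 11:35 AM.
The digestion step starts at 11:35 AM + 109 min = 1:24 PM.
The wash step ends at 1:24 PM − 282 min = 8:42 AM.

8:42 AM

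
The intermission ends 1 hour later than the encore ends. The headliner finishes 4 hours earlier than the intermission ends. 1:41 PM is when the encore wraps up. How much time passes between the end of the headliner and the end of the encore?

180 minutes

The intermission ends at 1:41 PM + 60 min = 2:41 PM.
The headliner ends at 2:41 PM − 240 min = 10:41 AM.
From 10:41 AM to 1:41 PM is 180 minutes.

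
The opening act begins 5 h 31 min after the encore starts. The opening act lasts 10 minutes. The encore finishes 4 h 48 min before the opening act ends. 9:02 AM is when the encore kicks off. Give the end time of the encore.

9:55 AM

The opening act starts at 9:02 AM + 331 min = 2:33 PM.
The opening act ends at 2:33 PM + 10 min = 2:43 PM.
The encore ends at 2:43 PM − 288 min = 9:55 AM.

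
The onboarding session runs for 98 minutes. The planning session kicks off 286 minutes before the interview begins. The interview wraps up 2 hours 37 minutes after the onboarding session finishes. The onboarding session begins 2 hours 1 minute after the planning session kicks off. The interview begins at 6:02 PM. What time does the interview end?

7:32 PM

The planning session starts at 6:02 PM − 286 min = 1:16 PM.
The onboarding session starts at 1:16 PM + 121 min = 3:17 PM.
The onboarding session ends at 3:17 PM + 98 min = 4:55 PM.
The interview ends at 4:55 PM + 157 min = 7:32 PM.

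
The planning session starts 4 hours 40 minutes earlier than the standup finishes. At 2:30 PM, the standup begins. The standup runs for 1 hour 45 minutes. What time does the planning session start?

11:35 AM

The standup ends at 2:30 PM + 105 min = 4:15 PM.
The planning session starts at 4:15 PM − 280 min = 11:35 AM.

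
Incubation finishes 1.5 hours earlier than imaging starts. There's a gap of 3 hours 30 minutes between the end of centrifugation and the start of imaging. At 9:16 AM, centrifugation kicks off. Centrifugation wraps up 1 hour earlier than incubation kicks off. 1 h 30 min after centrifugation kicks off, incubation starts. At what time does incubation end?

11:46 AM

Incubation starts at 9:16 AM + 90 min = 10:46 AM.
Centrifugation ends at 10:46 AM − 60 min = 9:46 AM.
Imaging starts at 9:46 AM + 210 min = 1:16 PM.
Incubation ends at 1:16 PM − 90 min = 11:46 AM.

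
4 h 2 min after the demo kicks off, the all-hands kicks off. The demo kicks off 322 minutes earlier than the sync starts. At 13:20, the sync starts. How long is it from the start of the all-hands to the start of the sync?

80 minutes

The demo starts at 13:20 − 322 min = 07:58.
The all-hands starts at 07:58 + 242 min = 12:00.
From 12:00 to 13:20 is 80 minutes.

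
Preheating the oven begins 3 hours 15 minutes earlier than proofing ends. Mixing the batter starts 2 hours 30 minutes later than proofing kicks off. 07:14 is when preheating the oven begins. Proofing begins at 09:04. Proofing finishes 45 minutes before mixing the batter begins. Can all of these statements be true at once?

Mixing the batter starts at 09:04 + 150 min = 11:34.
Proofing ends at 11:34 − 45 min = 10:49.
Preheating the oven starts at 10:49 − 195 min = 07:34.
But preheating the oven is also said to start at 07:14 — a 20-minute conflict.

No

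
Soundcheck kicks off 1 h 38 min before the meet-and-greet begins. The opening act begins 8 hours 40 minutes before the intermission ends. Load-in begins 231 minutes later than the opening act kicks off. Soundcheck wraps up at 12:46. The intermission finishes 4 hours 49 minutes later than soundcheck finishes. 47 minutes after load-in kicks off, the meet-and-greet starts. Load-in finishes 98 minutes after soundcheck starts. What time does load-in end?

13:33

The intermission ends at 12:46 + 289 min = 17:35.
The opening act starts at 17:35 − 520 min = 08:55.
Load-in starts at 08:55 + 231 min = 12:46.
The meet-and-greet starts at 12:46 + 47 min = 13:33.
Soundcheck starts at 13:33 − 98 min = 11:55.
Load-in ends at 11:55 + 98 min = 13:33.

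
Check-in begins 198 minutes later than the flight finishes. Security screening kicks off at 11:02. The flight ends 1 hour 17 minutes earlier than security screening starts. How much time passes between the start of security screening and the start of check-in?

2 hours 1 minute

The flight ends at 11:02 − 77 min = 09:45.
Check-in starts at 09:45 + 198 min = 13:03.
From 11:02 to 13:03 is 2 hours 1 minute.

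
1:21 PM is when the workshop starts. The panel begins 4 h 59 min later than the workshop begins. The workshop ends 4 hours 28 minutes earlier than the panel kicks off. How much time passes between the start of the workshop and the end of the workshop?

31 minutes

The panel starts at 1:21 PM + 299 min = 6:20 PM.
The workshop ends at 6:20 PM − 268 min = 1:52 PM.
From 1:21 PM to 1:52 PM is 31 minutes.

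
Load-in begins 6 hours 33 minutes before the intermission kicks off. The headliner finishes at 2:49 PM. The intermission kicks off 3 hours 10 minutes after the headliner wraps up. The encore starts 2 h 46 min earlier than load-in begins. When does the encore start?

8:40 AM

The intermission starts at 2:49 PM + 190 min = 5:59 PM.
Load-in starts at 5:59 PM − 393 min = 11:26 AM.
The encore starts at 11:26 AM − 166 min = 8:40 AM.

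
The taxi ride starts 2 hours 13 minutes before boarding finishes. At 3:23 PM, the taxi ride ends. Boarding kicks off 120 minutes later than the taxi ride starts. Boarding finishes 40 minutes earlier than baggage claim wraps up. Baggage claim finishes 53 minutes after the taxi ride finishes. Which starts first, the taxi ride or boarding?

Baggage claim ends at 3:23 PM + 53 min = 4:16 PM.
Boarding ends at 4:16 PM − 40 min = 3:36 PM.
The taxi ride starts at 3:36 PM − 133 min = 1:23 PM.
Boarding starts at 1:23 PM + 120 min = 3:23 PM.
The taxi ride starts at 1:23 PM and boarding starts at 3:23 PM, so the taxi ride is first.

the taxi ride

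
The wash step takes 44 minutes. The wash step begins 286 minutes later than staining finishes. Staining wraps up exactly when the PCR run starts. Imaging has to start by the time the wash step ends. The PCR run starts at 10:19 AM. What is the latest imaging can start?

3:49 PM

Staining ends at 10:19 AM.
The wash step starts at 10:19 AM + 286 min = 3:05 PM.
The wash step ends at 3:05 PM + 44 min = 3:49 PM.
Imaging is bounded by the wash step, so the latest it can start is 3:49 PM.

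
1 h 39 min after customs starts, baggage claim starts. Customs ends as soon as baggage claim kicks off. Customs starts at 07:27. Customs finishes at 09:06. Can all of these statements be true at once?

Yes

Baggage claim starts at 07:27 + 99 min = 09:06.
So customs ends at 09:06.
That matches the stated 09:06, so the schedule is consistent.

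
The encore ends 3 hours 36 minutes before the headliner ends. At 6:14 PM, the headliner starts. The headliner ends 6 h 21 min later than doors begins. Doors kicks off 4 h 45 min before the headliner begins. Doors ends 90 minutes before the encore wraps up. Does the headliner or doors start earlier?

doors

Doors starts at 6:14 PM − 285 min = 1:29 PM.
The headliner starts at 6:14 PM and doors starts at 1:29 PM, so doors is first.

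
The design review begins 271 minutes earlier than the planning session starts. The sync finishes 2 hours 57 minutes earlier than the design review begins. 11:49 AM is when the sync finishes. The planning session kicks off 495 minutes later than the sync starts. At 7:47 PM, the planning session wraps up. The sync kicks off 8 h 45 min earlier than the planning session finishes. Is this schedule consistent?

The sync starts at 7:47 PM − 525 min = 11:02 AM.
The planning session starts at 11:02 AM + 495 min = 7:17 PM.
The design review starts at 7:17 PM − 271 min = 2:46 PM.
The sync ends at 2:46 PM − 177 min = 11:49 AM.
That matches the stated 11:49 AM, so the schedule is consistent.

Yes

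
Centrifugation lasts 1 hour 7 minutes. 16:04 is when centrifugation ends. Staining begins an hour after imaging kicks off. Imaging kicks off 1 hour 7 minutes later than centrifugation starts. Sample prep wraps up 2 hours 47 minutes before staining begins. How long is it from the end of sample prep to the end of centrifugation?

Centrifugation starts at 16:04 − 67 min = 14:57.
Imaging starts at 14:57 + 67 min = 16:04.
Staining starts at 16:04 + 60 min = 17:04.
Sample prep ends at 17:04 − 167 min = 14:17.
From 14:17 to 16:04 is 1 hour 47 minutes.

1 hour 47 minutes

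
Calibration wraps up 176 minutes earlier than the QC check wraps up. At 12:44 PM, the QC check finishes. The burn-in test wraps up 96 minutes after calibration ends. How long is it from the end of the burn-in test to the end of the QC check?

Calibration ends at 12:44 PM − 176 min = 9:48 AM.
The burn-in test ends at 9:48 AM + 96 min = 11:24 AM.
From 11:24 AM to 12:44 PM is 1 hour 20 minutes.

1 hour 20 minutes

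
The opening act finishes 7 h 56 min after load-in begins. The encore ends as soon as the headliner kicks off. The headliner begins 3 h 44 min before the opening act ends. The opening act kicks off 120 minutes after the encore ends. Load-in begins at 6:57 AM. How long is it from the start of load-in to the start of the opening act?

372 minutes

The opening act ends at 6:57 AM + 476 min = 2:53 PM.
The headliner starts at 2:53 PM − 224 min = 11:09 AM.
So the encore ends at 11:09 AM.
The opening act starts at 11:09 AM + 120 min = 1:09 PM.
From 6:57 AM to 1:09 PM is 372 minutes.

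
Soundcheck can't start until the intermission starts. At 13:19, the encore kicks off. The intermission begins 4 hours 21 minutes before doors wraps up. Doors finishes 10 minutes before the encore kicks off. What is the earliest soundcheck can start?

Doors ends at 13:19 − 10 min = 13:09.
The intermission starts at 13:09 − 261 min = 08:48.
Soundcheck is bounded by the intermission, so the earliest it can start is 08:48.

08:48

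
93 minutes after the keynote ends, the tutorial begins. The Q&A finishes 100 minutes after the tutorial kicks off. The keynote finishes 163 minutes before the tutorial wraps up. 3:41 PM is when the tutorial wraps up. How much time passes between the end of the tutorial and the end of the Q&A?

The keynote ends at 3:41 PM − 163 min = 12:58 PM.
The tutorial starts at 12:58 PM + 93 min = 2:31 PM.
The Q&A ends at 2:31 PM + 100 min = 4:11 PM.
From 3:41 PM to 4:11 PM is 0.5 hours.

0.5 hours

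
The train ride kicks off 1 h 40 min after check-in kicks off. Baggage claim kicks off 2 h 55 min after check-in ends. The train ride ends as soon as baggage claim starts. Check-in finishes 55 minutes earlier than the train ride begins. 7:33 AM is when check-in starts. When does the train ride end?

The train ride starts at 7:33 AM + 100 min = 9:13 AM.
Check-in ends at 9:13 AM − 55 min = 8:18 AM.
Baggage claim starts at 8:18 AM + 175 min = 11:13 AM.
So the train ride ends at 11:13 AM.

11:13 AM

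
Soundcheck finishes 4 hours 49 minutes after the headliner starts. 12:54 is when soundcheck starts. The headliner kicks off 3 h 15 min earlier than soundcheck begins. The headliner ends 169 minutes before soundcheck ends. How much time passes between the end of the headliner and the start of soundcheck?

1 hour 15 minutes

The headliner starts at 12:54 − 195 min = 09:39.
Soundcheck ends at 09:39 + 289 min = 14:28.
The headliner ends at 14:28 − 169 min = 11:39.
From 11:39 to 12:54 is 1 hour 15 minutes.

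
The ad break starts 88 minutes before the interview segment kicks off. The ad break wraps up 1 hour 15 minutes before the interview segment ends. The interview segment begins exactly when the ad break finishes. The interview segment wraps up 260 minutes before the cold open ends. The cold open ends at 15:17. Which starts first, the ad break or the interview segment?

The interview segment ends at 15:17 − 260 min = 10:57.
The ad break ends at 10:57 − 75 min = 09:42.
So the interview segment starts at 09:42.
The ad break starts at 09:42 − 88 min = 08:14.
The ad break starts at 08:14 and the interview segment starts at 09:42, so the ad break is first.

the ad break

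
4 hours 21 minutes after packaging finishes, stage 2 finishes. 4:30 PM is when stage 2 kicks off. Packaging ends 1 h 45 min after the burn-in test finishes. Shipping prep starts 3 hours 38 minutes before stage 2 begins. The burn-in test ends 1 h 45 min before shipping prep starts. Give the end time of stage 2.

5:13 PM

Shipping prep starts at 4:30 PM − 218 min = 12:52 PM.
The burn-in test ends at 12:52 PM − 105 min = 11:07 AM.
Packaging ends at 11:07 AM + 105 min = 12:52 PM.
Stage 2 ends at 12:52 PM + 261 min = 5:13 PM.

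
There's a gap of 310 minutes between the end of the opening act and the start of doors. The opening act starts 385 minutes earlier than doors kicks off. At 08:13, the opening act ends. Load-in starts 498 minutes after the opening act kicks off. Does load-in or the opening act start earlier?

the opening act

Doors starts at 08:13 + 310 min = 13:23.
The opening act starts at 13:23 − 385 min = 06:58.
Load-in starts at 06:58 + 498 min = 15:16.
Load-in starts at 15:16 and the opening act starts at 06:58, so the opening act is first.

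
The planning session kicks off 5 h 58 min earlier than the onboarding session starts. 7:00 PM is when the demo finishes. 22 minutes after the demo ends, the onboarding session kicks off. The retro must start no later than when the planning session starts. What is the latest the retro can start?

1:24 PM

The onboarding session starts at 7:00 PM + 22 min = 7:22 PM.
The planning session starts at 7:22 PM − 358 min = 1:24 PM.
The retro is bounded by the planning session, so the latest it can start is 1:24 PM.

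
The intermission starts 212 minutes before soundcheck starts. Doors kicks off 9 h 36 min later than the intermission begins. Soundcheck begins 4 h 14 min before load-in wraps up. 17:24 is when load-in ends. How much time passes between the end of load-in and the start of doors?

Soundcheck starts at 17:24 − 254 min = 13:10.
The intermission starts at 13:10 − 212 min = 09:38.
Doors starts at 09:38 + 576 min = 19:14.
From 17:24 to 19:14 is 110 minutes.

110 minutes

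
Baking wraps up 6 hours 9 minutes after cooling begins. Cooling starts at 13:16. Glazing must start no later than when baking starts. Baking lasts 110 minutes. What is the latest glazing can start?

17:35

Baking ends at 13:16 + 369 min = 19:25.
Baking starts at 19:25 − 110 min = 17:35.
Glazing is bounded by baking, so the latest it can start is 17:35.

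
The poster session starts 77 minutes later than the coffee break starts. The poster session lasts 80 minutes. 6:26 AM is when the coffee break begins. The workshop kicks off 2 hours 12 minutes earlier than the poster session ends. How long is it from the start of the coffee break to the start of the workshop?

The poster session starts at 6:26 AM + 77 min = 7:43 AM.
The poster session ends at 7:43 AM + 80 min = 9:03 AM.
The workshop starts at 9:03 AM − 132 min = 6:51 AM.
From 6:26 AM to 6:51 AM is 25 minutes.

25 minutes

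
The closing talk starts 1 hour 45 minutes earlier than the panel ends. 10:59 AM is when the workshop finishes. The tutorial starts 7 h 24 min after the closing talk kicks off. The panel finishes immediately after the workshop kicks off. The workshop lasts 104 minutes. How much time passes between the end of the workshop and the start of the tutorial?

235 minutes

The workshop starts at 10:59 AM − 104 min = 9:15 AM.
So the panel ends at 9:15 AM.
The closing talk starts at 9:15 AM − 105 min = 7:30 AM.
The tutorial starts at 7:30 AM + 444 min = 2:54 PM.
From 10:59 AM to 2:54 PM is 235 minutes.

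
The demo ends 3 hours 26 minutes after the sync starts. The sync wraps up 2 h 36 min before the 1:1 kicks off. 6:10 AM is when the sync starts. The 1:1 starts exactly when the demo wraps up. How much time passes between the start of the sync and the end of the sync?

The demo ends at 6:10 AM + 206 min = 9:36 AM.
So the 1:1 starts at 9:36 AM.
The sync ends at 9:36 AM − 156 min = 7:00 AM.
From 6:10 AM to 7:00 AM is 50 minutes.

50 minutes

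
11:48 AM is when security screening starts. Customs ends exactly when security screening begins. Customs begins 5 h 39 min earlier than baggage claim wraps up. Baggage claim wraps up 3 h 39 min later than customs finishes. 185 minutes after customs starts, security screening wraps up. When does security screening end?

Customs ends at 11:48 AM.
Baggage claim ends at 11:48 AM + 219 min = 3:27 PM.
Customs starts at 3:27 PM − 339 min = 9:48 AM.
Security screening ends at 9:48 AM + 185 min = 12:53 PM.

12:53 PM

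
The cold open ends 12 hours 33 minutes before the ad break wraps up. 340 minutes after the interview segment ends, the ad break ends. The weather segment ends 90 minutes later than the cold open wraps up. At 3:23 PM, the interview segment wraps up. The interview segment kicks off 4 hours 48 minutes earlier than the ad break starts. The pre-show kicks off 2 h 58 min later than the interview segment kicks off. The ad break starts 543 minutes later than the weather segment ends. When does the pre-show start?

5:13 PM

The ad break ends at 3:23 PM + 340 min = 9:03 PM.
The cold open ends at 9:03 PM − 753 min = 8:30 AM.
The weather segment ends at 8:30 AM + 90 min = 10:00 AM.
The ad break starts at 10:00 AM + 543 min = 7:03 PM.
The interview segment starts at 7:03 PM − 288 min = 2:15 PM.
The pre-show starts at 2:15 PM + 178 min = 5:13 PM.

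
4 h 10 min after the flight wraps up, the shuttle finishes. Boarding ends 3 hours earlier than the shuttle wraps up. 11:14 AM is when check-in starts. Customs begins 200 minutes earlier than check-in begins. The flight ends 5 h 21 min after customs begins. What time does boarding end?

2:25 PM

Customs starts at 11:14 AM − 200 min = 7:54 AM.
The flight ends at 7:54 AM + 321 min = 1:15 PM.
The shuttle ends at 1:15 PM + 250 min = 5:25 PM.
Boarding ends at 5:25 PM − 180 min = 2:25 PM.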